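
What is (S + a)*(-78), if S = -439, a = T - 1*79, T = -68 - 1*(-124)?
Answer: 36036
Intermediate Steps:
T = 56 (T = -68 + 124 = 56)
a = -23 (a = 56 - 1*79 = 56 - 79 = -23)
(S + a)*(-78) = (-439 - 23)*(-78) = -462*(-78) = 36036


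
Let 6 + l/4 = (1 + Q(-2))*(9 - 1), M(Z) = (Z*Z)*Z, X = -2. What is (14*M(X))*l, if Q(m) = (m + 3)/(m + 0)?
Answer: 896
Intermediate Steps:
M(Z) = Z**3 (M(Z) = Z**2*Z = Z**3)
Q(m) = (3 + m)/m
l = -8 (l = -24 + 4*((1 + (3 - 2)/(-2))*(9 - 1)) = -24 + 4*((1 - 1/2*1)*8) = -24 + 4*((1 - 1/2)*8) = -24 + 4*((1/2)*8) = -24 + 4*4 = -24 + 16 = -8)
(14*M(X))*l = (14*(-2)**3)*(-8) = (14*(-8))*(-8) = -112*(-8) = 896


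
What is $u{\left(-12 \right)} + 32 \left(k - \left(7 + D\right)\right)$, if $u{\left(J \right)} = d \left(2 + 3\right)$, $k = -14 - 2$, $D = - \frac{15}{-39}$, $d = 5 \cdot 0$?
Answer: $- \frac{9728}{13} \approx -748.31$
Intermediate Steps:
$d = 0$
$D = \frac{5}{13}$ ($D = \left(-15\right) \left(- \frac{1}{39}\right) = \frac{5}{13} \approx 0.38462$)
$k = -16$
$u{\left(J \right)} = 0$ ($u{\left(J \right)} = 0 \left(2 + 3\right) = 0 \cdot 5 = 0$)
$u{\left(-12 \right)} + 32 \left(k - \left(7 + D\right)\right) = 0 + 32 \left(-16 - \frac{96}{13}\right) = 0 + 32 \left(- \frac{304}{13}\right) = 0 - \frac{9728}{13} = - \frac{9728}{13}$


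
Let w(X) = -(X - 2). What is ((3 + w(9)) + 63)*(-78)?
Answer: -4602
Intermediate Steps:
w(X) = 2 - X (w(X) = -(-2 + X) = 2 - X)
((3 + w(9)) + 63)*(-78) = ((3 + (2 - 1*9)) + 63)*(-78) = ((3 + (2 - 9)) + 63)*(-78) = ((3 - 7) + 63)*(-78) = (-4 + 63)*(-78) = 59*(-78) = -4602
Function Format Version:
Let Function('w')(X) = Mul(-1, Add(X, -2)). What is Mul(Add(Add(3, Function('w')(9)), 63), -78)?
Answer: -4602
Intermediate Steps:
Function('w')(X) = Add(2, Mul(-1, X)) (Function('w')(X) = Mul(-1, Add(-2, X)) = Add(2, Mul(-1, X)))
Mul(Add(Add(3, Function('w')(9)), 63), -78) = Mul(Add(Add(3, Add(2, Mul(-1, 9))), 63), -78) = Mul(Add(Add(3, Add(2, -9)), 63), -78) = Mul(Add(Add(3, -7), 63), -78) = Mul(Add(-4, 63), -78) = Mul(59, -78) = -4602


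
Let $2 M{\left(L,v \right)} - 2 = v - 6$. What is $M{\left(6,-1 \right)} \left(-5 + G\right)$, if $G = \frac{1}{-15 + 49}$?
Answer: $\frac{845}{68} \approx 12.426$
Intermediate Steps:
$M{\left(L,v \right)} = -2 + \frac{v}{2}$ ($M{\left(L,v \right)} = 1 + \frac{v - 6}{2} = 1 + \frac{-6 + v}{2} = 1 + \left(-3 + \frac{v}{2}\right) = -2 + \frac{v}{2}$)
$G = \frac{1}{34} \approx 0.029412$
$M{\left(6,-1 \right)} \left(-5 + G\right) = \left(-2 + \frac{1}{2} \left(-1\right)\right) \left(-5 + \frac{1}{34}\right) = \left(-2 - \frac{1}{2}\right) \left(- \frac{169}{34}\right) = \left(- \frac{5}{2}\right) \left(- \frac{169}{34}\right) = \frac{845}{68}$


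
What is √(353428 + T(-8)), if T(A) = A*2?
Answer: 6*√9817 ≈ 594.48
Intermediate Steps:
T(A) = 2*A
√(353428 + T(-8)) = √(353428 + 2*(-8)) = √(353428 - 16) = √353412 = 6*√9817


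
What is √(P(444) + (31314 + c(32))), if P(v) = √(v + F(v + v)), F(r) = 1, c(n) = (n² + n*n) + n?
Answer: √(33394 + √445) ≈ 182.80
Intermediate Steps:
c(n) = n + 2*n² (c(n) = (n² + n²) + n = 2*n² + n = n + 2*n²)
P(v) = √(1 + v) (P(v) = √(v + 1) = √(1 + v))
√(P(444) + (31314 + c(32))) = √(√(1 + 444) + (31314 + 32*(1 + 2*32))) = √(√445 + (31314 + 32*(1 + 64))) = √(√445 + (31314 + 32*65)) = √(√445 + (31314 + 2080)) = √(√445 + 33394) = √(33394 + √445)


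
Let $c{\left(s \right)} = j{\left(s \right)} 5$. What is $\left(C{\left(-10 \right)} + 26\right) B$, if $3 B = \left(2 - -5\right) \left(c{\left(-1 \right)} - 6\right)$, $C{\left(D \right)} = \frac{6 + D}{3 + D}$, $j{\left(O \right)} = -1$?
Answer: $-682$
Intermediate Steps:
$C{\left(D \right)} = \frac{6 + D}{3 + D}$
$c{\left(s \right)} = -5$ ($c{\left(s \right)} = \left(-1\right) 5 = -5$)
$B = - \frac{77}{3}$ ($B = \frac{\left(2 - -5\right) \left(-5 - 6\right)}{3} = \frac{\left(2 + 5\right) \left(-11\right)}{3} = \frac{7 \left(-11\right)}{3} = \frac{1}{3} \left(-77\right) = - \frac{77}{3} \approx -25.667$)
$\left(C{\left(-10 \right)} + 26\right) B = \left(\frac{6 - 10}{3 - 10} + 26\right) \left(- \frac{77}{3}\right) = \left(\frac{1}{-7} \left(-4\right) + 26\right) \left(- \frac{77}{3}\right) = \left(\left(- \frac{1}{7}\right) \left(-4\right) + 26\right) \left(- \frac{77}{3}\right) = \left(\frac{4}{7} + 26\right) \left(- \frac{77}{3}\right) = \frac{186}{7} \left(- \frac{77}{3}\right) = -682$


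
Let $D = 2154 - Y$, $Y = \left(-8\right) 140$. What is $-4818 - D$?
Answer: $-8092$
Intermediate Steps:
$Y = -1120$
$D = 3274$ ($D = 2154 - -1120 = 2154 + 1120 = 3274$)
$-4818 - D = -4818 - 3274 = -8092$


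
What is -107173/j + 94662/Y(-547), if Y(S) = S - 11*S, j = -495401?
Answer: 23740942886/1354921735 ≈ 17.522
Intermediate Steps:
Y(S) = -10*S
-107173/j + 94662/Y(-547) = -107173/(-495401) + 94662/((-10*(-547))) = -107173*(-1/495401) + 94662/5470 = 107173/495401 + 94662*(1/5470) = 107173/495401 + 47331/2735 = 23740942886/1354921735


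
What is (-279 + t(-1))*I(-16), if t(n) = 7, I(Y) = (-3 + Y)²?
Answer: -98192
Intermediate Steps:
(-279 + t(-1))*I(-16) = (-279 + 7)*(-3 - 16)² = -272*(-19)² = -272*361 = -98192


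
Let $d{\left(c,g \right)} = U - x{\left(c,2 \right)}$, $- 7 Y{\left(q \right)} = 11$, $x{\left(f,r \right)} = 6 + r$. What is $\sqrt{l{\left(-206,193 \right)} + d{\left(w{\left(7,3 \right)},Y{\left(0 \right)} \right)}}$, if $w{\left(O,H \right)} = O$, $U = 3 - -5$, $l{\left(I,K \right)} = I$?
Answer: $i \sqrt{206} \approx 14.353 i$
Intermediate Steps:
$Y{\left(q \right)} = - \frac{11}{7}$ ($Y{\left(q \right)} = \left(- \frac{1}{7}\right) 11 = - \frac{11}{7}$)
$U = 8$ ($U = 3 + 5 = 8$)
$d{\left(c,g \right)} = 0$ ($d{\left(c,g \right)} = 8 - \left(6 + 2\right) = 8 - 8 = 0$)
$\sqrt{l{\left(-206,193 \right)} + d{\left(w{\left(7,3 \right)},Y{\left(0 \right)} \right)}} = \sqrt{-206 + 0} = \sqrt{-206} = i \sqrt{206}$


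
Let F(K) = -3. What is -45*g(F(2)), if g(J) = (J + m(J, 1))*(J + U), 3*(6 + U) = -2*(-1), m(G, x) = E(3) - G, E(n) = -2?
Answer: -750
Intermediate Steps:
m(G, x) = -2 - G
U = -16/3 (U = -6 + (-2*(-1))/3 = -6 + (⅓)*2 = -6 + ⅔ = -16/3 ≈ -5.3333)
g(J) = 32/3 - 2*J (g(J) = (J + (-2 - J))*(J - 16/3) = -2*(-16/3 + J) = 32/3 - 2*J)
-45*g(F(2)) = -45*(32/3 - 2*(-3)) = -45*(32/3 + 6) = -45*50/3 = -750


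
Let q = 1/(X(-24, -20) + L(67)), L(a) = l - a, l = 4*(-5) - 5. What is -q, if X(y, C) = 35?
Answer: 1/57 ≈ 0.017544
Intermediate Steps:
l = -25 (l = -20 - 5 = -25)
L(a) = -25 - a
q = -1/57 (q = 1/(35 + (-25 - 1*67)) = 1/(35 + (-25 - 67)) = 1/(35 - 92) = 1/(-57) = -1/57 ≈ -0.017544)
-q = -1*(-1/57) = 1/57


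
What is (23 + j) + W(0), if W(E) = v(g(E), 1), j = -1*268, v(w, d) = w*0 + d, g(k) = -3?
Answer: -244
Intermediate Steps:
v(w, d) = d (v(w, d) = 0 + d = d)
j = -268
W(E) = 1
(23 + j) + W(0) = (23 - 268) + 1 = -245 + 1 = -244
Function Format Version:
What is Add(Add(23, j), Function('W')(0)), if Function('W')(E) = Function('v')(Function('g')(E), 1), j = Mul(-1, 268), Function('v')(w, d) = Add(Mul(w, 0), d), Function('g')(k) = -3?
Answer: -244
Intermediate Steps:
Function('v')(w, d) = d (Function('v')(w, d) = Add(0, d) = d)
j = -268
Function('W')(E) = 1
Add(Add(23, j), Function('W')(0)) = Add(Add(23, -268), 1) = Add(-245, 1) = -244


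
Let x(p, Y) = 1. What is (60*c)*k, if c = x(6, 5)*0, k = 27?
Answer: 0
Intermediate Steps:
c = 0 (c = 1*0 = 0)
(60*c)*k = (60*0)*27 = 0*27 = 0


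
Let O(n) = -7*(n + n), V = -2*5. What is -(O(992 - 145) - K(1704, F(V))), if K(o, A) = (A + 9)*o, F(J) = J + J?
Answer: -6886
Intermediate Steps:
V = -10
O(n) = -14*n
F(J) = 2*J
K(o, A) = o*(9 + A) (K(o, A) = (9 + A)*o = o*(9 + A))
-(O(992 - 145) - K(1704, F(V))) = -(-14*(992 - 145) - 1704*(9 + 2*(-10))) = -(-14*847 - 1704*(9 - 20)) = -(-11858 - 1704*(-11)) = -(-11858 - 1*(-18744)) = -(-11858 + 18744) = -1*6886 = -6886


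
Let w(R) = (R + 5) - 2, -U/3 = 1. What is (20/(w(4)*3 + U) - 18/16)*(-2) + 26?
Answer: 937/36 ≈ 26.028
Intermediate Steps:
U = -3 (U = -3*1 = -3)
w(R) = 3 + R (w(R) = (5 + R) - 2 = 3 + R)
(20/(w(4)*3 + U) - 18/16)*(-2) + 26 = (20/((3 + 4)*3 - 3) - 18/16)*(-2) + 26 = (20/(7*3 - 3) - 18*1/16)*(-2) + 26 = (20/(21 - 3) - 9/8)*(-2) + 26 = (20/18 - 9/8)*(-2) + 26 = (20*(1/18) - 9/8)*(-2) + 26 = (10/9 - 9/8)*(-2) + 26 = -1/72*(-2) + 26 = 1/36 + 26 = 937/36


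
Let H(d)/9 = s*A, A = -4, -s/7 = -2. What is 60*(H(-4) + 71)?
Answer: -25980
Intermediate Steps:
s = 14 (s = -7*(-2) = 14)
H(d) = -504 (H(d) = 9*(14*(-4)) = 9*(-56) = -504)
60*(H(-4) + 71) = 60*(-504 + 71) = 60*(-433) = -25980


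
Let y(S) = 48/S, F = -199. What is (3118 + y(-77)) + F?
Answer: 224715/77 ≈ 2918.4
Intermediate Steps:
(3118 + y(-77)) + F = (3118 + 48/(-77)) - 199 = (3118 + 48*(-1/77)) - 199 = (3118 - 48/77) - 199 = 240038/77 - 199 = 224715/77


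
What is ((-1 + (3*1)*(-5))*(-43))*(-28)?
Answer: -19264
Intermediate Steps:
((-1 + (3*1)*(-5))*(-43))*(-28) = ((-1 + 3*(-5))*(-43))*(-28) = ((-1 - 15)*(-43))*(-28) = -16*(-43)*(-28) = 688*(-28) = -19264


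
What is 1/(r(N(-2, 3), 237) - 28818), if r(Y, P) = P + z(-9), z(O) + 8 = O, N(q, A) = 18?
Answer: -1/28598 ≈ -3.4967e-5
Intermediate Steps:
z(O) = -8 + O
r(Y, P) = -17 + P (r(Y, P) = P + (-8 - 9) = P - 17 = -17 + P)
1/(r(N(-2, 3), 237) - 28818) = 1/((-17 + 237) - 28818) = 1/(220 - 28818) = 1/(-28598) = -1/28598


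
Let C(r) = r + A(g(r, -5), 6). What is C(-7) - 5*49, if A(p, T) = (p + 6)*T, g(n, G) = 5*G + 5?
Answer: -336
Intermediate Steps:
g(n, G) = 5 + 5*G
A(p, T) = T*(6 + p) (A(p, T) = (6 + p)*T = T*(6 + p))
C(r) = -84 + r (C(r) = r + 6*(6 + (5 + 5*(-5))) = r + 6*(6 + (5 - 25)) = r + 6*(6 - 20) = r + 6*(-14) = r - 84 = -84 + r)
C(-7) - 5*49 = (-84 - 7) - 5*49 = -91 - 245 = -336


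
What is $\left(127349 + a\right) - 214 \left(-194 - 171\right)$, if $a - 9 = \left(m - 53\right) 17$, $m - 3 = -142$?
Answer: $202204$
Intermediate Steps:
$m = -139$ ($m = 3 - 142 = -139$)
$a = -3255$ ($a = 9 + \left(-139 - 53\right) 17 = 9 - 3264 = -3255$)
$\left(127349 + a\right) - 214 \left(-194 - 171\right) = \left(127349 - 3255\right) - 214 \left(-194 - 171\right) = 124094 - -78110 = 124094 + 78110 = 202204$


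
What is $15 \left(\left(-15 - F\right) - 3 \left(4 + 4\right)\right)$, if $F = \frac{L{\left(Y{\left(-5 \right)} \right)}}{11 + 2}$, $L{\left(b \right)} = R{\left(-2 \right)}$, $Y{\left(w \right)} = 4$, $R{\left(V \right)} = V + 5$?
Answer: $- \frac{7650}{13} \approx -588.46$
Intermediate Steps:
$R{\left(V \right)} = 5 + V$
$L{\left(b \right)} = 3$ ($L{\left(b \right)} = 5 - 2 = 3$)
$F = \frac{3}{13}$ ($F = \frac{3}{11 + 2} = \frac{3}{13} \approx 0.23077$)
$15 \left(\left(-15 - F\right) - 3 \left(4 + 4\right)\right) = 15 \left(\left(-15 - \frac{3}{13}\right) - 3 \left(4 + 4\right)\right) = 15 \left(\left(-15 - \frac{3}{13}\right) - 24\right) = 15 \left(- \frac{198}{13} - 24\right) = 15 \left(- \frac{510}{13}\right) = - \frac{7650}{13}$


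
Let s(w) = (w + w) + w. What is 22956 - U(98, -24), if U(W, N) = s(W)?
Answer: 22662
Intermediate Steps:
s(w) = 3*w (s(w) = 2*w + w = 3*w)
U(W, N) = 3*W
22956 - U(98, -24) = 22956 - 3*98 = 22956 - 1*294 = 22956 - 294 = 22662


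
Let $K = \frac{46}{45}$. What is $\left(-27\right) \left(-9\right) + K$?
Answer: $\frac{10981}{45} \approx 244.02$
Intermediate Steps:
$K = \frac{46}{45}$ ($K = 46 \cdot \frac{1}{45} = \frac{46}{45} \approx 1.0222$)
$\left(-27\right) \left(-9\right) + K = \left(-27\right) \left(-9\right) + \frac{46}{45} = 243 + \frac{46}{45} = \frac{10981}{45}$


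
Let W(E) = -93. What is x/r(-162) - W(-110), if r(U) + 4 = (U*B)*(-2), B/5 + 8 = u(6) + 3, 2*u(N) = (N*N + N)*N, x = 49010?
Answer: 9139249/98008 ≈ 93.250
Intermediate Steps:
u(N) = N*(N + N²)/2 (u(N) = ((N*N + N)*N)/2 = ((N² + N)*N)/2 = ((N + N²)*N)/2 = (N*(N + N²))/2 = N*(N + N²)/2)
B = 605 (B = -40 + 5*((½)*6²*(1 + 6) + 3) = -40 + 5*((½)*36*7 + 3) = -40 + 5*(126 + 3) = -40 + 5*129 = -40 + 645 = 605)
r(U) = -4 - 1210*U (r(U) = -4 + (U*605)*(-2) = -4 + (605*U)*(-2) = -4 - 1210*U)
x/r(-162) - W(-110) = 49010/(-4 - 1210*(-162)) - 1*(-93) = 49010/(-4 + 196020) + 93 = 49010/196016 + 93 = 49010*(1/196016) + 93 = 24505/98008 + 93 = 9139249/98008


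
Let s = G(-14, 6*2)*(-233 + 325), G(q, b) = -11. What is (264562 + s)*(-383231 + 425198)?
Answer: 11060402850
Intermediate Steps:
s = -1012 (s = -11*(-233 + 325) = -11*92 = -1012)
(264562 + s)*(-383231 + 425198) = (264562 - 1012)*(-383231 + 425198) = 263550*41967 = 11060402850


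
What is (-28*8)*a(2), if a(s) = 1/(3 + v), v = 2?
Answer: -224/5 ≈ -44.800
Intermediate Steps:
a(s) = ⅕ (a(s) = 1/(3 + 2) = 1/5 = ⅕)
(-28*8)*a(2) = -28*8*(⅕) = -224*⅕ = -224/5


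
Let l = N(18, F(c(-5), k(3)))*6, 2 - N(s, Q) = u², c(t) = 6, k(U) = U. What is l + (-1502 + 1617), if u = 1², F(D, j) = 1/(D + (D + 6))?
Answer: 121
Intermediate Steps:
F(D, j) = 1/(6 + 2*D) (F(D, j) = 1/(D + (6 + D)) = 1/(6 + 2*D))
u = 1
N(s, Q) = 1 (N(s, Q) = 2 - 1*1² = 2 - 1*1 = 2 - 1 = 1)
l = 6 (l = 1*6 = 6)
l + (-1502 + 1617) = 6 + (-1502 + 1617) = 6 + 115 = 121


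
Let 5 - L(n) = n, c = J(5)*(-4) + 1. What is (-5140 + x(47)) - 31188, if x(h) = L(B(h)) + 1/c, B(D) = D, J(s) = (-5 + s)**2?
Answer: -36369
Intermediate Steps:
c = 1 (c = (-5 + 5)**2*(-4) + 1 = 0**2*(-4) + 1 = 0*(-4) + 1 = 0 + 1 = 1)
L(n) = 5 - n
x(h) = 6 - h (x(h) = (5 - h) + 1/1 = (5 - h) + 1 = 6 - h)
(-5140 + x(47)) - 31188 = (-5140 + (6 - 1*47)) - 31188 = (-5140 + (6 - 47)) - 31188 = (-5140 - 41) - 31188 = -5181 - 31188 = -36369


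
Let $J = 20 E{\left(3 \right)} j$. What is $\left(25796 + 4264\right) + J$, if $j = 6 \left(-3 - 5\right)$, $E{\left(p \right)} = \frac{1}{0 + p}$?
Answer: $29740$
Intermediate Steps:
$E{\left(p \right)} = \frac{1}{p}$
$j = -48$ ($j = 6 \left(-8\right) = -48$)
$J = -320$ ($J = \frac{20}{3} \left(-48\right) = -320$)
$\left(25796 + 4264\right) + J = \left(25796 + 4264\right) - 320 = 30060 - 320 = 29740$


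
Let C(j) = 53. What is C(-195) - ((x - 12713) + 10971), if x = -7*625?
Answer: 6170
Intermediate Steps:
x = -4375
C(-195) - ((x - 12713) + 10971) = 53 - ((-4375 - 12713) + 10971) = 53 - (-17088 + 10971) = 53 - 1*(-6117) = 53 + 6117 = 6170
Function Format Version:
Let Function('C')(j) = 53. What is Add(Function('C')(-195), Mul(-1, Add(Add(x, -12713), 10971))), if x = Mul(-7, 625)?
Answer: 6170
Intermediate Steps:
x = -4375
Add(Function('C')(-195), Mul(-1, Add(Add(x, -12713), 10971))) = Add(53, Mul(-1, Add(Add(-4375, -12713), 10971))) = Add(53, Mul(-1, Add(-17088, 10971))) = Add(53, Mul(-1, -6117)) = Add(53, 6117) = 6170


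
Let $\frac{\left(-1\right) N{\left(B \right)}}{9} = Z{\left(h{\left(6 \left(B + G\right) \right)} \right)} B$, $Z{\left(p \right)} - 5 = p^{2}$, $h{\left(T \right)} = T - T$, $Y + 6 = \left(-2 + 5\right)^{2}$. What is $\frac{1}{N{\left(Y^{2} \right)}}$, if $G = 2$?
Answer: $- \frac{1}{405} \approx -0.0024691$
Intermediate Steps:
$Y = 3$ ($Y = -6 + \left(-2 + 5\right)^{2} = -6 + 3^{2} = -6 + 9 = 3$)
$h{\left(T \right)} = 0$
$Z{\left(p \right)} = 5 + p^{2}$
$N{\left(B \right)} = - 45 B$ ($N{\left(B \right)} = - 9 \left(5 + 0^{2}\right) B = - 9 \left(5 + 0\right) B = - 9 \cdot 5 B = - 45 B$)
$\frac{1}{N{\left(Y^{2} \right)}} = \frac{1}{\left(-45\right) 3^{2}} = \frac{1}{\left(-45\right) 9} = \frac{1}{-405} = - \frac{1}{405}$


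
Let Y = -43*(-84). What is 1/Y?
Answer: 1/3612 ≈ 0.00027685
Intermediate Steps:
Y = 3612
1/Y = 1/3612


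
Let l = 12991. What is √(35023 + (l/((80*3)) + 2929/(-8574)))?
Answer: √28651295332185/28580 ≈ 187.29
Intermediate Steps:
√(35023 + (l/((80*3)) + 2929/(-8574))) = √(35023 + (12991/((80*3)) + 2929/(-8574))) = √(35023 + (12991/240 + 2929*(-1/8574))) = √(35023 + (12991*(1/240) - 2929/8574)) = √(35023 + (12991/240 - 2929/8574)) = √(35023 + 6148993/114320) = √(4009978353/114320) = √28651295332185/28580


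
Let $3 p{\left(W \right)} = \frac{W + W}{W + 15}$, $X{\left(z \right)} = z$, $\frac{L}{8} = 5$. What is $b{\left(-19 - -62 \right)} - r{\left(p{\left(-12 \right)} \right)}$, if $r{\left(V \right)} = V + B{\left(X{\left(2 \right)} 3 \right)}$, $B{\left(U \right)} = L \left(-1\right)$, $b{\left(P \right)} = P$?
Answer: $\frac{257}{3} \approx 85.667$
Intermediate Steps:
$L = 40$ ($L = 8 \cdot 5 = 40$)
$p{\left(W \right)} = \frac{2 W}{3 \left(15 + W\right)}$ ($p{\left(W \right)} = \frac{\left(W + W\right) \frac{1}{W + 15}}{3} = \frac{2 W \frac{1}{15 + W}}{3} = \frac{2 W}{3 \left(15 + W\right)}$)
$B{\left(U \right)} = -40$ ($B{\left(U \right)} = 40 \left(-1\right) = -40$)
$r{\left(V \right)} = -40 + V$ ($r{\left(V \right)} = V - 40 = -40 + V$)
$b{\left(-19 - -62 \right)} - r{\left(p{\left(-12 \right)} \right)} = \left(-19 - -62\right) - \left(-40 + \frac{2}{3} \left(-12\right) \frac{1}{15 - 12}\right) = \left(-19 + 62\right) - \left(-40 + \frac{2}{3} \left(-12\right) \frac{1}{3}\right) = 43 - \left(-40 + \frac{2}{3} \left(-12\right) \frac{1}{3}\right) = 43 - \left(-40 - \frac{8}{3}\right) = 43 - - \frac{128}{3} = 43 + \frac{128}{3} = \frac{257}{3}$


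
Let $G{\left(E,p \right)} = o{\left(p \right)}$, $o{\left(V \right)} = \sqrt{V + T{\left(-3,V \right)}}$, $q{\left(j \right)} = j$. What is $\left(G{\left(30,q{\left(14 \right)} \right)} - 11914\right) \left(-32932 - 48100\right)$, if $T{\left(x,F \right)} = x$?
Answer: $965415248 - 81032 \sqrt{11} \approx 9.6515 \cdot 10^{8}$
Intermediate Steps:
$o{\left(V \right)} = \sqrt{-3 + V}$ ($o{\left(V \right)} = \sqrt{V - 3} = \sqrt{-3 + V}$)
$G{\left(E,p \right)} = \sqrt{-3 + p}$
$\left(G{\left(30,q{\left(14 \right)} \right)} - 11914\right) \left(-32932 - 48100\right) = \left(\sqrt{-3 + 14} - 11914\right) \left(-32932 - 48100\right) = \left(\sqrt{11} - 11914\right) \left(-81032\right) = \left(-11914 + \sqrt{11}\right) \left(-81032\right) = 965415248 - 81032 \sqrt{11}$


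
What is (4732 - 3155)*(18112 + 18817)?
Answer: 58237033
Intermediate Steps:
(4732 - 3155)*(18112 + 18817) = 1577*36929 = 58237033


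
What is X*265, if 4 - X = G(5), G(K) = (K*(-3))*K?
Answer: 20935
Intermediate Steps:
G(K) = -3*K² (G(K) = (-3*K)*K = -3*K²)
X = 79 (X = 4 - (-3)*5² = 4 - (-3)*25 = 4 - 1*(-75) = 4 + 75 = 79)
X*265 = 79*265 = 20935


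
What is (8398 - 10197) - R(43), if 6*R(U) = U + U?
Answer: -5440/3 ≈ -1813.3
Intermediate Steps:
R(U) = U/3 (R(U) = (U + U)/6 = (2*U)/6 = U/3)
(8398 - 10197) - R(43) = (8398 - 10197) - 43/3 = -1799 - 1*43/3 = -1799 - 43/3 = -5440/3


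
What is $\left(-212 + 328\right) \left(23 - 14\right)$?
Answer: $1044$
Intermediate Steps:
$\left(-212 + 328\right) \left(23 - 14\right) = 116 \cdot 9 = 1044$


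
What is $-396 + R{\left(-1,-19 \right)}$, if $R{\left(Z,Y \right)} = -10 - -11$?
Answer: $-395$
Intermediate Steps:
$R{\left(Z,Y \right)} = 1$ ($R{\left(Z,Y \right)} = -10 + 11 = 1$)
$-396 + R{\left(-1,-19 \right)} = -396 + 1 = -395$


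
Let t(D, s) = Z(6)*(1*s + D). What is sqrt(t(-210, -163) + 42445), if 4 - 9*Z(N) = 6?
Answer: sqrt(382751)/3 ≈ 206.22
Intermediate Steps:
Z(N) = -2/9 (Z(N) = 4/9 - 1/9*6 = 4/9 - 2/3 = -2/9)
t(D, s) = -2*D/9 - 2*s/9 (t(D, s) = -2*(1*s + D)/9 = -2*(s + D)/9 = -2*(D + s)/9 = -2*D/9 - 2*s/9)
sqrt(t(-210, -163) + 42445) = sqrt((-2/9*(-210) - 2/9*(-163)) + 42445) = sqrt((140/3 + 326/9) + 42445) = sqrt(746/9 + 42445) = sqrt(382751/9) = sqrt(382751)/3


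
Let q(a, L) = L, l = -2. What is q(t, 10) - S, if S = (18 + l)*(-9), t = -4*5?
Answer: 154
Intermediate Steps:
t = -20
S = -144 (S = (18 - 2)*(-9) = 16*(-9) = -144)
q(t, 10) - S = 10 - 1*(-144) = 10 + 144 = 154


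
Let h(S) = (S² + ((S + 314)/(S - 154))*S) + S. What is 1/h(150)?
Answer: 1/5250 ≈ 0.00019048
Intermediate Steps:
h(S) = S + S² + S*(314 + S)/(-154 + S) (h(S) = (S² + ((314 + S)/(-154 + S))*S) + S = (S² + S*(314 + S)/(-154 + S)) + S = S + S² + S*(314 + S)/(-154 + S))
1/h(150) = 1/(150*(160 + 150² - 152*150)/(-154 + 150)) = 1/(150*(160 + 22500 - 22800)/(-4)) = 1/(150*(-¼)*(-140)) = 1/5250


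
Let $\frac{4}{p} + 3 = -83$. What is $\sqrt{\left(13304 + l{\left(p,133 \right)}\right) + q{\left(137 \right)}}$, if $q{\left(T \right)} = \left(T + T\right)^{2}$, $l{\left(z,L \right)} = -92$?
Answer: $4 \sqrt{5518} \approx 297.13$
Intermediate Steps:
$p = - \frac{2}{43}$ ($p = \frac{4}{-3 - 83} = \frac{4}{-86} = 4 \left(- \frac{1}{86}\right) = - \frac{2}{43} \approx -0.046512$)
$q{\left(T \right)} = 4 T^{2}$ ($q{\left(T \right)} = \left(2 T\right)^{2} = 4 T^{2}$)
$\sqrt{\left(13304 + l{\left(p,133 \right)}\right) + q{\left(137 \right)}} = \sqrt{\left(13304 - 92\right) + 4 \cdot 137^{2}} = \sqrt{13212 + 4 \cdot 18769} = \sqrt{13212 + 75076} = \sqrt{88288} = 4 \sqrt{5518}$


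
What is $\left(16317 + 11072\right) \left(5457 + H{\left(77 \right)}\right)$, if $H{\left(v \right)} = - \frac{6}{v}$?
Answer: $\frac{11508392187}{77} \approx 1.4946 \cdot 10^{8}$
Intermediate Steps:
$\left(16317 + 11072\right) \left(5457 + H{\left(77 \right)}\right) = \left(16317 + 11072\right) \left(5457 - \frac{6}{77}\right) = 27389 \left(5457 - \frac{6}{77}\right) = 27389 \cdot \frac{420183}{77} = \frac{11508392187}{77}$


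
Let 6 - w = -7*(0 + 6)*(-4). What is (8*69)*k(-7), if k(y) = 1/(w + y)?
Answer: -552/169 ≈ -3.2663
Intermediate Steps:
w = -162 (w = 6 - (-7)*(0 + 6)*(-4) = 6 - (-7)*6*(-4) = 6 - (-7)*(-24) = 6 - 1*168 = 6 - 168 = -162)
k(y) = 1/(-162 + y)
(8*69)*k(-7) = (8*69)/(-162 - 7) = 552/(-169) = 552*(-1/169) = -552/169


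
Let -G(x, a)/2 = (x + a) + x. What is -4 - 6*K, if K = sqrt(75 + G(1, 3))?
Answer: -4 - 6*sqrt(65) ≈ -52.374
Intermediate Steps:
G(x, a) = -4*x - 2*a (G(x, a) = -2*((x + a) + x) = -2*((a + x) + x) = -2*(a + 2*x) = -4*x - 2*a)
K = sqrt(65) (K = sqrt(75 + (-4*1 - 2*3)) = sqrt(75 + (-4 - 6)) = sqrt(75 - 10) = sqrt(65) ≈ 8.0623)
-4 - 6*K = -4 - 6*sqrt(65)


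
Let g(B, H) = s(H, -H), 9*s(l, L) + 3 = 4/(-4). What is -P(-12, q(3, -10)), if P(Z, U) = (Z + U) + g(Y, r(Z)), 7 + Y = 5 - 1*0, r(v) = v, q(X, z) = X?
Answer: 85/9 ≈ 9.4444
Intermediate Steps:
Y = -2 (Y = -7 + (5 - 1*0) = -7 + (5 + 0) = -7 + 5 = -2)
s(l, L) = -4/9 (s(l, L) = -⅓ + (4/(-4))/9 = -⅓ + (4*(-¼))/9 = -⅓ + (⅑)*(-1) = -⅓ - ⅑ = -4/9)
g(B, H) = -4/9
P(Z, U) = -4/9 + U + Z (P(Z, U) = (Z + U) - 4/9 = (U + Z) - 4/9 = -4/9 + U + Z)
-P(-12, q(3, -10)) = -(-4/9 + 3 - 12) = -1*(-85/9) = 85/9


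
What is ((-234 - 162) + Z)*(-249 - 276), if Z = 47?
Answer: 183225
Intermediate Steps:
((-234 - 162) + Z)*(-249 - 276) = ((-234 - 162) + 47)*(-249 - 276) = (-396 + 47)*(-525) = -349*(-525) = 183225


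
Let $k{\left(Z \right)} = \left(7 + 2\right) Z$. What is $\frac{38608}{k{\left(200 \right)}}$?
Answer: $\frac{4826}{225} \approx 21.449$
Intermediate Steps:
$k{\left(Z \right)} = 9 Z$
$\frac{38608}{k{\left(200 \right)}} = \frac{38608}{9 \cdot 200} = \frac{38608}{1800} = 38608 \cdot \frac{1}{1800} = \frac{4826}{225}$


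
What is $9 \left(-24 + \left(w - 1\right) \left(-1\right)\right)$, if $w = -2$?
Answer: $-189$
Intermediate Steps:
$9 \left(-24 + \left(w - 1\right) \left(-1\right)\right) = 9 \left(-24 + \left(-2 - 1\right) \left(-1\right)\right) = 9 \left(-24 - -3\right) = 9 \left(-24 + 3\right) = 9 \left(-21\right) = -189$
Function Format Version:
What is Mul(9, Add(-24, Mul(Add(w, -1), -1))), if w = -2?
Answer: -189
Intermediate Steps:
Mul(9, Add(-24, Mul(Add(w, -1), -1))) = Mul(9, Add(-24, Mul(Add(-2, -1), -1))) = Mul(9, Add(-24, Mul(-3, -1))) = Mul(9, Add(-24, 3)) = Mul(9, -21) = -189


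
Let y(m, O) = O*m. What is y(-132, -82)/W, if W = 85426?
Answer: 492/3883 ≈ 0.12671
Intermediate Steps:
y(-132, -82)/W = -82*(-132)/85426 = 10824*(1/85426) = 492/3883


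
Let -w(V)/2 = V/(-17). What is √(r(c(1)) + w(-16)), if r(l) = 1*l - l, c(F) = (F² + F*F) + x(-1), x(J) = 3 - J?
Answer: 4*I*√34/17 ≈ 1.372*I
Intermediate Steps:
w(V) = 2*V/17 (w(V) = -2*V/(-17) = -2*V*(-1)/17 = -(-2)*V/17 = 2*V/17)
c(F) = 4 + 2*F² (c(F) = (F² + F*F) + (3 - 1*(-1)) = (F² + F²) + (3 + 1) = 2*F² + 4 = 4 + 2*F²)
r(l) = 0 (r(l) = l - l = 0)
√(r(c(1)) + w(-16)) = √(0 + (2/17)*(-16)) = √(0 - 32/17) = √(-32/17) = 4*I*√34/17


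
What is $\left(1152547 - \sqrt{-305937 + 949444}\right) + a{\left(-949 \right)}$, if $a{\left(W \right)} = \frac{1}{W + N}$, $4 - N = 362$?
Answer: $\frac{1506378928}{1307} - \sqrt{643507} \approx 1.1517 \cdot 10^{6}$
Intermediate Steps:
$N = -358$ ($N = 4 - 362 = -358$)
$a{\left(W \right)} = \frac{1}{-358 + W}$ ($a{\left(W \right)} = \frac{1}{W - 358} = \frac{1}{-358 + W}$)
$\left(1152547 - \sqrt{-305937 + 949444}\right) + a{\left(-949 \right)} = \left(1152547 - \sqrt{-305937 + 949444}\right) + \frac{1}{-358 - 949} = \left(1152547 - \sqrt{643507}\right) + \frac{1}{-1307} = \left(1152547 - \sqrt{643507}\right) - \frac{1}{1307} = \frac{1506378928}{1307} - \sqrt{643507}$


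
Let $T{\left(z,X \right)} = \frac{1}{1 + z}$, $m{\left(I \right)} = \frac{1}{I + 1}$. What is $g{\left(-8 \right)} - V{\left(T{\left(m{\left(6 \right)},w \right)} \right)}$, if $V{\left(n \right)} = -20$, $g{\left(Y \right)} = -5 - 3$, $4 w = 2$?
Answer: $12$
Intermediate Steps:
$w = \frac{1}{2}$ ($w = \frac{1}{4} \cdot 2 = \frac{1}{2} \approx 0.5$)
$g{\left(Y \right)} = -8$ ($g{\left(Y \right)} = -5 - 3 = -8$)
$m{\left(I \right)} = \frac{1}{1 + I}$
$g{\left(-8 \right)} - V{\left(T{\left(m{\left(6 \right)},w \right)} \right)} = -8 - -20 = -8 + 20 = 12$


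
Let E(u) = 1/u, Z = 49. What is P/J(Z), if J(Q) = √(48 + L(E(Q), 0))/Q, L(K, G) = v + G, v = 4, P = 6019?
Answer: 22687*√13/2 ≈ 40900.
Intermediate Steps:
L(K, G) = 4 + G
J(Q) = 2*√13/Q (J(Q) = √(48 + (4 + 0))/Q = √(48 + 4)/Q = √52/Q = (2*√13)/Q = 2*√13/Q)
P/J(Z) = 6019/((2*√13/49)) = 6019*(49*√13/26) = 22687*√13/2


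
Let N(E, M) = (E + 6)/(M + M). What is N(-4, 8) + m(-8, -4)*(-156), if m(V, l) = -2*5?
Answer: 12481/8 ≈ 1560.1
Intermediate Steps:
m(V, l) = -10
N(E, M) = (6 + E)/(2*M) (N(E, M) = (6 + E)/((2*M)) = (6 + E)*(1/(2*M)) = (6 + E)/(2*M))
N(-4, 8) + m(-8, -4)*(-156) = (1/2)*(6 - 4)/8 - 10*(-156) = (1/2)*(1/8)*2 + 1560 = 1/8 + 1560 = 12481/8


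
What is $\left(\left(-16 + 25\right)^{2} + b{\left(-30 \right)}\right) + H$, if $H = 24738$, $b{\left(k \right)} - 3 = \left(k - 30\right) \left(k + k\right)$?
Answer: $28422$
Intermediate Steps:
$b{\left(k \right)} = 3 + 2 k \left(-30 + k\right)$ ($b{\left(k \right)} = 3 + \left(k - 30\right) \left(k + k\right) = 3 + \left(-30 + k\right) 2 k = 3 + 2 k \left(-30 + k\right)$)
$\left(\left(-16 + 25\right)^{2} + b{\left(-30 \right)}\right) + H = \left(\left(-16 + 25\right)^{2} + \left(3 - -1800 + 2 \left(-30\right)^{2}\right)\right) + 24738 = \left(9^{2} + \left(3 + 1800 + 2 \cdot 900\right)\right) + 24738 = \left(81 + \left(3 + 1800 + 1800\right)\right) + 24738 = \left(81 + 3603\right) + 24738 = 3684 + 24738 = 28422$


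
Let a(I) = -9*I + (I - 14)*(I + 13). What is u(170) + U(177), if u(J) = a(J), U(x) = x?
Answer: 27195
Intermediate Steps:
a(I) = -9*I + (-14 + I)*(13 + I)
u(J) = -182 + J**2 - 10*J
u(170) + U(177) = (-182 + 170**2 - 10*170) + 177 = (-182 + 28900 - 1700) + 177 = 27018 + 177 = 27195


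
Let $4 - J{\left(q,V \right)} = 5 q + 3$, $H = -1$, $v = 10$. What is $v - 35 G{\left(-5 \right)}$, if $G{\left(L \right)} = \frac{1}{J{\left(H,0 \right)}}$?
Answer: $\frac{25}{6} \approx 4.1667$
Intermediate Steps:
$J{\left(q,V \right)} = 1 - 5 q$ ($J{\left(q,V \right)} = 4 - \left(5 q + 3\right) = 4 - \left(3 + 5 q\right) = 1 - 5 q$)
$G{\left(L \right)} = \frac{1}{6}$ ($G{\left(L \right)} = \frac{1}{1 - -5} = \frac{1}{1 + 5} = \frac{1}{6}$)
$v - 35 G{\left(-5 \right)} = 10 - \frac{35}{6} = \frac{25}{6}$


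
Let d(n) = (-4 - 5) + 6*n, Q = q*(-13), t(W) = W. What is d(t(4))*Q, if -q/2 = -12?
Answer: -4680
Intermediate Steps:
q = 24 (q = -2*(-12) = 24)
Q = -312 (Q = 24*(-13) = -312)
d(n) = -9 + 6*n
d(t(4))*Q = (-9 + 6*4)*(-312) = (-9 + 24)*(-312) = 15*(-312) = -4680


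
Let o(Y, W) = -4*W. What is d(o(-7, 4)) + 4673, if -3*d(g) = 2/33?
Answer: 462625/99 ≈ 4673.0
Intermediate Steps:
d(g) = -2/99 (d(g) = -2/(3*33) = -⅓*2/33 = -2/99)
d(o(-7, 4)) + 4673 = -2/99 + 4673 = 462625/99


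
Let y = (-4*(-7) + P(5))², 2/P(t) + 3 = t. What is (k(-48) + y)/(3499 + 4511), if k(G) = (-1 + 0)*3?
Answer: 419/4005 ≈ 0.10462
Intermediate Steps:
P(t) = 2/(-3 + t)
k(G) = -3 (k(G) = -1*3 = -3)
y = 841 (y = (-4*(-7) + 2/(-3 + 5))² = (28 + 2/2)² = (28 + 2*(½))² = (28 + 1)² = 29² = 841)
(k(-48) + y)/(3499 + 4511) = (-3 + 841)/(3499 + 4511) = 838/8010 = 838*(1/8010) = 419/4005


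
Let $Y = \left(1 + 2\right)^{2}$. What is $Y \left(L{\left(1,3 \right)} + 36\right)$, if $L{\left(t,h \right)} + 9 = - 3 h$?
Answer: $162$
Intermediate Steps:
$L{\left(t,h \right)} = -9 - 3 h$
$Y = 9$ ($Y = 3^{2} = 9$)
$Y \left(L{\left(1,3 \right)} + 36\right) = 9 \left(\left(-9 - 9\right) + 36\right) = 9 \left(-18 + 36\right) = 9 \cdot 18 = 162$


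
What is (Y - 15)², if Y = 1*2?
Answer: 169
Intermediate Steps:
Y = 2
(Y - 15)² = (2 - 15)² = (-13)² = 169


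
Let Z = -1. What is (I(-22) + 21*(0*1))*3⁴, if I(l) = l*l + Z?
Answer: 39123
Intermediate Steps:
I(l) = -1 + l² (I(l) = l*l - 1 = l² - 1 = -1 + l²)
(I(-22) + 21*(0*1))*3⁴ = ((-1 + (-22)²) + 21*(0*1))*3⁴ = ((-1 + 484) + 21*0)*81 = (483 + 0)*81 = 483*81 = 39123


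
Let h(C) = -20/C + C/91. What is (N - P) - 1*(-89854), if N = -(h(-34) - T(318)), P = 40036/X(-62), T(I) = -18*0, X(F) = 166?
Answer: 11506348052/128401 ≈ 89613.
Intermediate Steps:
T(I) = 0
h(C) = -20/C + C/91 (h(C) = -20/C + C*(1/91) = -20/C + C/91)
P = 20018/83 (P = 40036/166 = 40036*(1/166) = 20018/83 ≈ 241.18)
N = -332/1547 (N = -((-20/(-34) + (1/91)*(-34)) - 1*0) = -((-20*(-1/34) - 34/91) + 0) = -((10/17 - 34/91) + 0) = -(332/1547 + 0) = -1*332/1547 = -332/1547 ≈ -0.21461)
(N - P) - 1*(-89854) = (-332/1547 - 1*20018/83) - 1*(-89854) = (-332/1547 - 20018/83) + 89854 = -30995402/128401 + 89854 = 11506348052/128401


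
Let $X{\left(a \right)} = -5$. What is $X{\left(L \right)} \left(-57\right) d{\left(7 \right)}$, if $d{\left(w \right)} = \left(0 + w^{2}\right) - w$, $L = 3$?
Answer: $11970$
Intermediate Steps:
$d{\left(w \right)} = w^{2} - w$
$X{\left(L \right)} \left(-57\right) d{\left(7 \right)} = \left(-5\right) \left(-57\right) 7 \left(-1 + 7\right) = 285 \cdot 7 \cdot 6 = 285 \cdot 42 = 11970$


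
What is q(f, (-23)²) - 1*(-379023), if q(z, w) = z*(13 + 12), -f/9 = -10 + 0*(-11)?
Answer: 381273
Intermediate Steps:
f = 90 (f = -9*(-10 + 0*(-11)) = -9*(-10 + 0) = -9*(-10) = 90)
q(z, w) = 25*z (q(z, w) = z*25 = 25*z)
q(f, (-23)²) - 1*(-379023) = 25*90 - 1*(-379023) = 2250 + 379023 = 381273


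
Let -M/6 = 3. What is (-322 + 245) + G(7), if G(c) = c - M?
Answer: -52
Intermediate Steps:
M = -18 (M = -6*3 = -18)
G(c) = 18 + c (G(c) = c - 1*(-18) = c + 18 = 18 + c)
(-322 + 245) + G(7) = (-322 + 245) + (18 + 7) = -77 + 25 = -52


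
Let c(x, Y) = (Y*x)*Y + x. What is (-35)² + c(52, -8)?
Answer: 4605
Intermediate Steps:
c(x, Y) = x + x*Y² (c(x, Y) = x*Y² + x = x + x*Y²)
(-35)² + c(52, -8) = (-35)² + 52*(1 + (-8)²) = 1225 + 52*(1 + 64) = 1225 + 52*65 = 1225 + 3380 = 4605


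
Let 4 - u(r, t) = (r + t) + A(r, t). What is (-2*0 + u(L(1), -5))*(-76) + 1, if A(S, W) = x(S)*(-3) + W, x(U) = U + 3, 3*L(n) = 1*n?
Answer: -5393/3 ≈ -1797.7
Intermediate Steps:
L(n) = n/3 (L(n) = (1*n)/3 = n/3)
x(U) = 3 + U
A(S, W) = -9 + W - 3*S (A(S, W) = (3 + S)*(-3) + W = (-9 - 3*S) + W = -9 + W - 3*S)
u(r, t) = 13 - 2*t + 2*r (u(r, t) = 4 - ((r + t) + (-9 + t - 3*r)) = 4 - (-9 - 2*r + 2*t) = 4 + (9 - 2*t + 2*r) = 13 - 2*t + 2*r)
(-2*0 + u(L(1), -5))*(-76) + 1 = (-2*0 + (13 - 2*(-5) + 2*((⅓)*1)))*(-76) + 1 = (0 + (13 + 10 + 2*(⅓)))*(-76) + 1 = (0 + (13 + 10 + ⅔))*(-76) + 1 = (0 + 71/3)*(-76) + 1 = (71/3)*(-76) + 1 = -5396/3 + 1 = -5393/3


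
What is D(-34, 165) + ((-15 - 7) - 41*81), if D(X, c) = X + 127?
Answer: -3250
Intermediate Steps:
D(X, c) = 127 + X
D(-34, 165) + ((-15 - 7) - 41*81) = (127 - 34) + ((-15 - 7) - 41*81) = 93 + (-22 - 3321) = 93 - 3343 = -3250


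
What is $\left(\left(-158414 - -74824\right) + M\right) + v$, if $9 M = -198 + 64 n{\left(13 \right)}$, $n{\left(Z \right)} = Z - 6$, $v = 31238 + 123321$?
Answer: $\frac{638971}{9} \approx 70997.0$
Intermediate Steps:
$v = 154559$
$n{\left(Z \right)} = -6 + Z$
$M = \frac{250}{9}$ ($M = \frac{-198 + 64 \left(-6 + 13\right)}{9} = \frac{-198 + 64 \cdot 7}{9} = \frac{-198 + 448}{9} = \frac{1}{9} \cdot 250 = \frac{250}{9} \approx 27.778$)
$\left(\left(-158414 - -74824\right) + M\right) + v = \left(\left(-158414 - -74824\right) + \frac{250}{9}\right) + 154559 = \left(\left(-158414 + 74824\right) + \frac{250}{9}\right) + 154559 = \left(-83590 + \frac{250}{9}\right) + 154559 = - \frac{752060}{9} + 154559 = \frac{638971}{9}$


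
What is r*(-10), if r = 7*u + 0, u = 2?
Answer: -140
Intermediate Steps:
r = 14 (r = 7*2 + 0 = 14 + 0 = 14)
r*(-10) = 14*(-10) = -140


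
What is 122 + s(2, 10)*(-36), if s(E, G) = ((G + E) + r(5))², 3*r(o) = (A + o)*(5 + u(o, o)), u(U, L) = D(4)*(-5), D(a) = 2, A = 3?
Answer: 58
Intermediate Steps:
u(U, L) = -10 (u(U, L) = 2*(-5) = -10)
r(o) = -5 - 5*o/3 (r(o) = ((3 + o)*(5 - 10))/3 = ((3 + o)*(-5))/3 = (-15 - 5*o)/3 = -5 - 5*o/3)
s(E, G) = (-40/3 + E + G)² (s(E, G) = ((G + E) + (-5 - 5/3*5))² = ((E + G) + (-5 - 25/3))² = ((E + G) - 40/3)² = (-40/3 + E + G)²)
122 + s(2, 10)*(-36) = 122 + ((-40 + 3*2 + 3*10)²/9)*(-36) = 122 + ((-40 + 6 + 30)²/9)*(-36) = 122 + ((⅑)*(-4)²)*(-36) = 122 + ((⅑)*16)*(-36) = 122 + (16/9)*(-36) = 122 - 64 = 58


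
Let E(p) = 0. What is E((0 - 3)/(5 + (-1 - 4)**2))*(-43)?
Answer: 0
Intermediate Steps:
E((0 - 3)/(5 + (-1 - 4)**2))*(-43) = 0*(-43) = 0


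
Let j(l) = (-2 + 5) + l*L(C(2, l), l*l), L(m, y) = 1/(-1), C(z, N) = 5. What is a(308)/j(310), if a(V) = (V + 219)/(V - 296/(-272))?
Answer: -578/104073 ≈ -0.0055538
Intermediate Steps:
L(m, y) = -1
j(l) = 3 - l (j(l) = (-2 + 5) + l*(-1) = 3 - l)
a(V) = (219 + V)/(37/34 + V) (a(V) = (219 + V)/(V - 296*(-1/272)) = (219 + V)/(V + 37/34) = (219 + V)/(37/34 + V))
a(308)/j(310) = (34*(219 + 308)/(37 + 34*308))/(3 - 1*310) = (34*527/(37 + 10472))/(3 - 310) = (34*527/10509)/(-307) = (34*(1/10509)*527)*(-1/307) = (578/339)*(-1/307) = -578/104073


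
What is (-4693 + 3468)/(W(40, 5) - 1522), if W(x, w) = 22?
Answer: 49/60 ≈ 0.81667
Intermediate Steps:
(-4693 + 3468)/(W(40, 5) - 1522) = (-4693 + 3468)/(22 - 1522) = -1225/(-1500) = -1225*(-1/1500) = 49/60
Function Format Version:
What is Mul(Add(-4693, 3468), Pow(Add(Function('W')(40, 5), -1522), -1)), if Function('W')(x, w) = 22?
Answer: Rational(49, 60) ≈ 0.81667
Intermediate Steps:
Mul(Add(-4693, 3468), Pow(Add(Function('W')(40, 5), -1522), -1)) = Mul(Add(-4693, 3468), Pow(Add(22, -1522), -1)) = Mul(-1225, Pow(-1500, -1)) = Mul(-1225, Rational(-1, 1500)) = Rational(49, 60)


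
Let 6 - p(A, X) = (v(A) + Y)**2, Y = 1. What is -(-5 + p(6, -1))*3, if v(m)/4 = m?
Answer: 1872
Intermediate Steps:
v(m) = 4*m
p(A, X) = 6 - (1 + 4*A)**2 (p(A, X) = 6 - (4*A + 1)**2 = 6 - (1 + 4*A)**2)
-(-5 + p(6, -1))*3 = -(-5 + (6 - (1 + 4*6)**2))*3 = -(-5 + (6 - (1 + 24)**2))*3 = -(-5 + (6 - 1*25**2))*3 = -(-5 + (6 - 1*625))*3 = -(-5 + (6 - 625))*3 = -(-5 - 619)*3 = -(-624)*3 = -1*(-1872) = 1872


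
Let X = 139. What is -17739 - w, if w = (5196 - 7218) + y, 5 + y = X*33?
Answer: -20299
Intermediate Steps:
y = 4582 (y = -5 + 139*33 = -5 + 4587 = 4582)
w = 2560 (w = (5196 - 7218) + 4582 = -2022 + 4582 = 2560)
-17739 - w = -17739 - 1*2560 = -17739 - 2560 = -20299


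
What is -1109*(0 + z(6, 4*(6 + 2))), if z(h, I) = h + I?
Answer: -42142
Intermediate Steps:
z(h, I) = I + h
-1109*(0 + z(6, 4*(6 + 2))) = -1109*(0 + (4*(6 + 2) + 6)) = -1109*(0 + (4*8 + 6)) = -1109*(0 + (32 + 6)) = -1109*(0 + 38) = -1109*38 = -42142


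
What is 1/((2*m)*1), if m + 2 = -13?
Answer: -1/30 ≈ -0.033333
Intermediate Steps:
m = -15 (m = -2 - 13 = -15)
1/((2*m)*1) = 1/((2*(-15))*1) = 1/(-30*1) = 1/(-30) = -1/30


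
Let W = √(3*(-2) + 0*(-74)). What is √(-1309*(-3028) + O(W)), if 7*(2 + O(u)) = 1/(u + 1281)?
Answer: √7*√((35542049551 + 27745550*I*√6)/(1281 + I*√6))/7 ≈ 1990.9 - 5.3596e-11*I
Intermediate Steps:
W = I*√6 (W = √(-6 + 0) = √(-6) = I*√6 ≈ 2.4495*I)
O(u) = -2 + 1/(7*(1281 + u)) (O(u) = -2 + 1/(7*(u + 1281)) = -2 + 1/(7*(1281 + u)))
√(-1309*(-3028) + O(W)) = √(-1309*(-3028) + (-17933 - 14*I*√6)/(7*(1281 + I*√6))) = √(3963652 + (-17933 - 14*I*√6)/(7*(1281 + I*√6)))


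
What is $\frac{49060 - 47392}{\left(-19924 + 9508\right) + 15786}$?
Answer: $\frac{278}{895} \approx 0.31061$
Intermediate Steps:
$\frac{49060 - 47392}{\left(-19924 + 9508\right) + 15786} = \frac{1668}{-10416 + 15786} = \frac{1668}{5370} = 1668 \cdot \frac{1}{5370} = \frac{278}{895}$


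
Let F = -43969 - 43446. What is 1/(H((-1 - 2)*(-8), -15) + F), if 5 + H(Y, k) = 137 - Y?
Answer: -1/87307 ≈ -1.1454e-5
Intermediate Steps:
F = -87415
H(Y, k) = 132 - Y (H(Y, k) = -5 + (137 - Y) = 132 - Y)
1/(H((-1 - 2)*(-8), -15) + F) = 1/((132 - (-1 - 2)*(-8)) - 87415) = 1/((132 - (-3)*(-8)) - 87415) = 1/((132 - 1*24) - 87415) = 1/((132 - 24) - 87415) = 1/(108 - 87415) = 1/(-87307) = -1/87307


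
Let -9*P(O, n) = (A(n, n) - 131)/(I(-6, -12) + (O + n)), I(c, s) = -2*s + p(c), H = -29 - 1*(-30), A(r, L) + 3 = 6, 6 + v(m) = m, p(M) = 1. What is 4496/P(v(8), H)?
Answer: 17703/2 ≈ 8851.5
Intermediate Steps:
v(m) = -6 + m
A(r, L) = 3 (A(r, L) = -3 + 6 = 3)
H = 1 (H = -29 + 30 = 1)
I(c, s) = 1 - 2*s (I(c, s) = -2*s + 1 = 1 - 2*s)
P(O, n) = 128/(9*(25 + O + n)) (P(O, n) = -(3 - 131)/(9*((1 - 2*(-12)) + (O + n))) = -(-128)/(9*((1 + 24) + (O + n))) = -(-128)/(9*(25 + (O + n))) = -(-128)/(9*(25 + O + n)) = 128/(9*(25 + O + n)))
4496/P(v(8), H) = 4496/((128/(9*(25 + (-6 + 8) + 1)))) = 4496/((128/(9*(25 + 2 + 1)))) = 4496/(((128/9)/28)) = 4496/(((128/9)*(1/28))) = 4496/(32/63) = 4496*(63/32) = 17703/2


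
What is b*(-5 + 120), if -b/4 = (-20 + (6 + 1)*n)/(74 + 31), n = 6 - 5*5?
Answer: 4692/7 ≈ 670.29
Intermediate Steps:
n = -19 (n = 6 - 25 = -19)
b = 204/35 (b = -4*(-20 + (6 + 1)*(-19))/(74 + 31) = -4*(-20 + 7*(-19))/105 = -4*(-20 - 133)/105 = -(-612)/105 = -4*(-51/35) = 204/35 ≈ 5.8286)
b*(-5 + 120) = 204*(-5 + 120)/35 = (204/35)*115 = 4692/7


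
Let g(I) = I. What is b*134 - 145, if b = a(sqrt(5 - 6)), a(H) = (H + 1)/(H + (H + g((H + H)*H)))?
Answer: -145 - 67*I ≈ -145.0 - 67.0*I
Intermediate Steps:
a(H) = (1 + H)/(2*H + 2*H**2) (a(H) = (H + 1)/(H + (H + (H + H)*H)) = (1 + H)/(H + (H + (2*H)*H)) = (1 + H)/(H + (H + 2*H**2)) = (1 + H)/(2*H + 2*H**2))
b = -I/2 (b = 1/(2*(sqrt(5 - 6))) = 1/(2*(sqrt(-1))) = 1/(2*I) = (-I)/2 = -I/2 ≈ -0.5*I)
b*134 - 145 = -I/2*134 - 145 = -67*I - 145 = -145 - 67*I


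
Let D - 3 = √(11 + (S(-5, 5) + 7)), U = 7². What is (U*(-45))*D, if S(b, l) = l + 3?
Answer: -6615 - 2205*√26 ≈ -17858.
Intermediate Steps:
S(b, l) = 3 + l
U = 49
D = 3 + √26 (D = 3 + √(11 + ((3 + 5) + 7)) = 3 + √(11 + (8 + 7)) = 3 + √(11 + 15) = 3 + √26 ≈ 8.0990)
(U*(-45))*D = (49*(-45))*(3 + √26) = -2205*(3 + √26) = -6615 - 2205*√26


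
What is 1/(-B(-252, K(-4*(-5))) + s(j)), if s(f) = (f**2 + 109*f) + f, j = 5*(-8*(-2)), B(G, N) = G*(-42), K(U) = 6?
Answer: 1/4616 ≈ 0.00021664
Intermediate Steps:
B(G, N) = -42*G
j = 80 (j = 5*16 = 80)
s(f) = f**2 + 110*f
1/(-B(-252, K(-4*(-5))) + s(j)) = 1/(-(-42)*(-252) + 80*(110 + 80)) = 1/(-1*10584 + 80*190) = 1/(-10584 + 15200) = 1/4616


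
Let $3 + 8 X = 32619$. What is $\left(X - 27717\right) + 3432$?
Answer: $-20208$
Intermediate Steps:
$X = 4077$ ($X = - \frac{3}{8} + \frac{1}{8} \cdot 32619 = - \frac{3}{8} + \frac{32619}{8} = 4077$)
$\left(X - 27717\right) + 3432 = \left(4077 - 27717\right) + 3432 = -23640 + 3432 = -20208$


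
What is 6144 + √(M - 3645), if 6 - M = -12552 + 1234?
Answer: 6144 + √7679 ≈ 6231.6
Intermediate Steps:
M = 11324 (M = 6 - (-12552 + 1234) = 6 - 1*(-11318) = 6 + 11318 = 11324)
6144 + √(M - 3645) = 6144 + √(11324 - 3645) = 6144 + √7679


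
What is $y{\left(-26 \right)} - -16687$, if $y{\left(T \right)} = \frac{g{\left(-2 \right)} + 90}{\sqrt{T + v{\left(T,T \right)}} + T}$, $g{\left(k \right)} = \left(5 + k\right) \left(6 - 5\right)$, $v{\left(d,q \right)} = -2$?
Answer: $\frac{5872615}{352} - \frac{93 i \sqrt{7}}{352} \approx 16684.0 - 0.69902 i$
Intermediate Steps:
$g{\left(k \right)} = 5 + k$ ($g{\left(k \right)} = \left(5 + k\right) 1 = 5 + k$)
$y{\left(T \right)} = \frac{93}{T + \sqrt{-2 + T}}$ ($y{\left(T \right)} = \frac{\left(5 - 2\right) + 90}{\sqrt{T - 2} + T} = \frac{3 + 90}{\sqrt{-2 + T} + T} = \frac{93}{T + \sqrt{-2 + T}}$)
$y{\left(-26 \right)} - -16687 = \frac{93}{-26 + \sqrt{-2 - 26}} - -16687 = \frac{93}{-26 + \sqrt{-28}} + 16687 = \frac{93}{-26 + 2 i \sqrt{7}} + 16687 = 16687 + \frac{93}{-26 + 2 i \sqrt{7}}$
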